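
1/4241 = 1/4241= 0.00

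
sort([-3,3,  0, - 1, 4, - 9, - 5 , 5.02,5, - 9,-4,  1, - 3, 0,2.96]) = [ - 9,-9,-5, - 4 ,-3, - 3, - 1, 0, 0 , 1, 2.96, 3, 4,5,5.02 ]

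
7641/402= 19+1/134 = 19.01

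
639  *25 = 15975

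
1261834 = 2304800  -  1042966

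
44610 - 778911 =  - 734301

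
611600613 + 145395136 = 756995749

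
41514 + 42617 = 84131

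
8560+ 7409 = 15969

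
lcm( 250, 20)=500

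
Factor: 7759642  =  2^1*11^1*352711^1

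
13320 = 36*370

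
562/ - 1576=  - 281/788 = - 0.36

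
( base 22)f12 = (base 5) 213114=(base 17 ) 1838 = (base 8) 16164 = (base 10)7284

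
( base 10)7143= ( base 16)1be7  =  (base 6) 53023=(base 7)26553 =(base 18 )140F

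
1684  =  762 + 922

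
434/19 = 434/19 = 22.84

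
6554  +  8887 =15441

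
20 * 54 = 1080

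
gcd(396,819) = 9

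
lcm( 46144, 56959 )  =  3645376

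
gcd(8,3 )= 1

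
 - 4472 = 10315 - 14787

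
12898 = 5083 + 7815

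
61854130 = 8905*6946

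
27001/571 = 27001/571 = 47.29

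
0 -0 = 0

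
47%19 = 9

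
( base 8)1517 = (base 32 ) qf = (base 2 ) 1101001111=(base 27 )14a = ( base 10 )847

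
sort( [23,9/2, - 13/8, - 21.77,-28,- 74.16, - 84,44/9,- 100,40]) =[ - 100,-84, - 74.16, - 28, - 21.77, - 13/8,9/2  ,  44/9,23,40 ] 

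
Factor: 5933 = 17^1*349^1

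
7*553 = 3871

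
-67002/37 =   -  1811 + 5/37 = -1810.86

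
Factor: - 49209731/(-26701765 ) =5^(- 1 )*523^(-1)*4793^1*10211^( - 1 )*10267^1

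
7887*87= 686169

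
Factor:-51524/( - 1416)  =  12881/354= 2^( - 1)*3^ ( - 1) * 11^1 * 59^( - 1) * 1171^1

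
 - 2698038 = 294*( - 9177 ) 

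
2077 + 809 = 2886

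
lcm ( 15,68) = 1020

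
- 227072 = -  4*56768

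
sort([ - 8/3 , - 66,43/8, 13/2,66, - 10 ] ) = [ - 66,  -  10, - 8/3 , 43/8,13/2, 66]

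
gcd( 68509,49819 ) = 7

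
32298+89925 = 122223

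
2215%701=112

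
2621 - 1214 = 1407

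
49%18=13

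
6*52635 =315810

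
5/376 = 5/376 = 0.01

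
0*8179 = 0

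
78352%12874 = 1108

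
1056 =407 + 649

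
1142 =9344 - 8202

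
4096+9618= 13714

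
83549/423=83549/423  =  197.52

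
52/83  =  52/83  =  0.63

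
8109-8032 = 77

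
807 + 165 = 972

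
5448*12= 65376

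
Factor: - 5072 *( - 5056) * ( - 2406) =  - 2^11*3^1*79^1 * 317^1*401^1 = -61699540992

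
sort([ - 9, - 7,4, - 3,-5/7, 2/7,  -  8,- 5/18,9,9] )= [ - 9, - 8, - 7, - 3,  -  5/7, - 5/18,  2/7,  4,9,9 ] 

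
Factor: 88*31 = 2^3*11^1*31^1 = 2728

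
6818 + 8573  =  15391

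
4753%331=119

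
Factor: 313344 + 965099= 1278443 = 263^1*4861^1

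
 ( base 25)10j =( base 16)284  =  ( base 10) 644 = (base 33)JH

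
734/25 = 29 + 9/25=29.36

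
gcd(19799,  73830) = 1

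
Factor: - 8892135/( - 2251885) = 3^2*7^1*28229^1*450377^( - 1 )= 1778427/450377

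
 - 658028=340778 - 998806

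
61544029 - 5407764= 56136265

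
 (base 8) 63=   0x33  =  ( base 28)1n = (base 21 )29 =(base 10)51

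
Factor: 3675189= 3^1*7^1*19^1*61^1*151^1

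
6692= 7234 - 542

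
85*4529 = 384965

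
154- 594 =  - 440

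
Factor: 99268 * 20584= 2043332512= 2^5*13^1*23^1*31^1*83^2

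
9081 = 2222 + 6859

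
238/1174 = 119/587  =  0.20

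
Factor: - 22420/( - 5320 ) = 59/14 = 2^( - 1)*7^(-1 )*59^1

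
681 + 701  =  1382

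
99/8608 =99/8608   =  0.01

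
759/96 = 253/32 =7.91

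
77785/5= 15557 = 15557.00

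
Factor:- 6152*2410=  -  2^4 *5^1 *241^1*769^1 = -  14826320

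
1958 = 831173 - 829215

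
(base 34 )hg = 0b1001010010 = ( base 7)1506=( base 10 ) 594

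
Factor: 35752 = 2^3*41^1*109^1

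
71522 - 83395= - 11873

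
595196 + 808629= 1403825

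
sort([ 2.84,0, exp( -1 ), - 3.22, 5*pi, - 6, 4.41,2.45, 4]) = [ - 6, - 3.22,  0,exp( - 1) , 2.45, 2.84,4 , 4.41, 5*pi]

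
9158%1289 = 135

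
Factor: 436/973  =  2^2*7^(  -  1 )*109^1*139^( - 1 )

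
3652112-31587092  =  -27934980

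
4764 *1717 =8179788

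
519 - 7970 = - 7451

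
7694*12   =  92328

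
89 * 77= 6853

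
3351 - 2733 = 618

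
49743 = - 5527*( - 9) 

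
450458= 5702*79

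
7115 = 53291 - 46176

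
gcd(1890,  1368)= 18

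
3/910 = 3/910= 0.00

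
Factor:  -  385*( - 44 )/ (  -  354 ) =-2^1*3^( - 1)*5^1  *  7^1*11^2*59^(  -  1)  =  -  8470/177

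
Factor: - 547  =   - 547^1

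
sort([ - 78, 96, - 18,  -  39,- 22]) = [ - 78, - 39, - 22,-18,  96 ] 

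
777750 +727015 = 1504765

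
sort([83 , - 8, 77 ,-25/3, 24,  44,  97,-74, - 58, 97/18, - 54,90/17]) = [-74, - 58, - 54,-25/3, - 8,90/17,97/18,24,  44, 77,83, 97]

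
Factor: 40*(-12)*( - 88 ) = 2^8 * 3^1*5^1 * 11^1 = 42240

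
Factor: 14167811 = 7^2 * 289139^1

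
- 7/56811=-7/56811  =  -0.00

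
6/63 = 2/21=0.10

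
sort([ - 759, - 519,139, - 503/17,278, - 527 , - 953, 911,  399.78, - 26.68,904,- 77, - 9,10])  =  [ - 953, - 759, - 527 ,  -  519,-77, - 503/17,-26.68, - 9,  10,139 , 278,399.78 , 904, 911] 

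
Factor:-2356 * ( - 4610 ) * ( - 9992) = - 108524710720=- 2^6*5^1*19^1*31^1*461^1*1249^1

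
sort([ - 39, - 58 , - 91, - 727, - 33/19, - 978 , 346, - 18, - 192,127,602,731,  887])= [ - 978,  -  727 , - 192, - 91, - 58, - 39 , - 18, - 33/19,127,346,  602,  731,  887]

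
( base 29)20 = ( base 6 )134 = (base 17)37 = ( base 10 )58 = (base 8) 72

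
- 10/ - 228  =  5/114  =  0.04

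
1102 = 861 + 241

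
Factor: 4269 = 3^1*1423^1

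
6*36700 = 220200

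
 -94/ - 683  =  94/683 = 0.14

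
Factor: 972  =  2^2*3^5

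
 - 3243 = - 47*69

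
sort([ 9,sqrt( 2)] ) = [ sqrt(2) , 9]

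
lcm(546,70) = 2730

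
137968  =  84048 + 53920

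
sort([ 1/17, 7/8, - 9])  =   [-9, 1/17, 7/8 ]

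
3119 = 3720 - 601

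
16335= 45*363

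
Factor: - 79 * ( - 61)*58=279502=2^1 * 29^1 * 61^1 *79^1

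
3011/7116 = 3011/7116 = 0.42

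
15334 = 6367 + 8967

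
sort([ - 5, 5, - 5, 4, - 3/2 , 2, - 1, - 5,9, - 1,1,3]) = [-5 ,-5, - 5, - 3/2,-1, -1,1,2, 3 , 4,  5,9 ] 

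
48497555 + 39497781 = 87995336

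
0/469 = 0=0.00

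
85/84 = 1  +  1/84= 1.01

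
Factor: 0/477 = 0^1 =0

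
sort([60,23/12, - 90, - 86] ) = [ - 90, - 86,23/12,60]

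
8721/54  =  323/2 = 161.50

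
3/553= 3/553 = 0.01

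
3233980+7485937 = 10719917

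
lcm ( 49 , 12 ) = 588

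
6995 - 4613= 2382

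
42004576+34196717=76201293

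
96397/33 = 96397/33 = 2921.12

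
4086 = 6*681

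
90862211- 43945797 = 46916414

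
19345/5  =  3869 = 3869.00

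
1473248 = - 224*( - 6577 ) 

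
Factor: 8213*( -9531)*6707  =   - 525011236821 = - 3^3*19^1*43^1*191^1*353^2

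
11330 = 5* 2266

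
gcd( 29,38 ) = 1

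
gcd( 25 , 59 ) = 1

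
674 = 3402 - 2728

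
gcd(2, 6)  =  2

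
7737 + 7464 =15201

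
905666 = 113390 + 792276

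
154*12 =1848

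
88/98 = 44/49 = 0.90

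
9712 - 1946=7766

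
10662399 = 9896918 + 765481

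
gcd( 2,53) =1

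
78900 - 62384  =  16516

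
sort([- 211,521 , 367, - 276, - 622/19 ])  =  [-276,- 211, - 622/19,  367,521]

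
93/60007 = 93/60007 = 0.00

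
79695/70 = 1138 + 1/2 = 1138.50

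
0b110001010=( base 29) DH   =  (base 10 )394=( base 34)bk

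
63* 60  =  3780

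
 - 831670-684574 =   -  1516244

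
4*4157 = 16628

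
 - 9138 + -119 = - 9257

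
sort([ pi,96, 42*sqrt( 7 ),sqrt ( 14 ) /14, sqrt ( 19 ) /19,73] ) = [ sqrt( 19 )/19,sqrt ( 14) /14,pi,73  ,  96, 42*sqrt( 7)]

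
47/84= 47/84= 0.56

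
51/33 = 17/11  =  1.55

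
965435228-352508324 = 612926904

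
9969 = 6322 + 3647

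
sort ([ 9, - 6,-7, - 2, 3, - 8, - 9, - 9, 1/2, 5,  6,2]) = [ - 9, - 9, - 8, - 7, - 6 , - 2, 1/2, 2 , 3, 5, 6 , 9]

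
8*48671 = 389368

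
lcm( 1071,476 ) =4284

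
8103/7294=8103/7294 = 1.11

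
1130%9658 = 1130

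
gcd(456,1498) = 2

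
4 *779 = 3116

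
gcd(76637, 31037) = 1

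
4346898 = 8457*514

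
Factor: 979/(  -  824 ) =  - 2^ (  -  3 )*11^1 * 89^1 * 103^( - 1 ) 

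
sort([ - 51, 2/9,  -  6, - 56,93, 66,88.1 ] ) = [ - 56, - 51, - 6, 2/9, 66, 88.1, 93 ] 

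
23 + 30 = 53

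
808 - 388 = 420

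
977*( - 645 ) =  - 630165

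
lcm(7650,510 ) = 7650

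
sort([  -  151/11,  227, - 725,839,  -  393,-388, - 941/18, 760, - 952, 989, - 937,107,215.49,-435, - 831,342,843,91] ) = [-952, - 937 ,-831,- 725,-435,-393,-388, - 941/18, - 151/11,91,107, 215.49, 227, 342,760,839,  843, 989 ]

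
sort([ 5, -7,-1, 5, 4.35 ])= [ - 7, - 1,4.35,5, 5 ]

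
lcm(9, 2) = 18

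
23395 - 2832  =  20563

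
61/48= 61/48 = 1.27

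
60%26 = 8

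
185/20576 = 185/20576 = 0.01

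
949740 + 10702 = 960442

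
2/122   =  1/61 = 0.02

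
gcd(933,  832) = 1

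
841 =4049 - 3208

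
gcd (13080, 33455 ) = 5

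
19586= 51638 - 32052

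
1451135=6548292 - 5097157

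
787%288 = 211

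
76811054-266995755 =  - 190184701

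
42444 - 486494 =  - 444050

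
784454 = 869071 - 84617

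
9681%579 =417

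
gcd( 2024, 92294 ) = 2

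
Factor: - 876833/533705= -5^ ( - 1)*173^( - 1)*617^( - 1 )*876833^1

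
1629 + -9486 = -7857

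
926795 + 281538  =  1208333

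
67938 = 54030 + 13908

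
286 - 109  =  177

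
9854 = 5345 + 4509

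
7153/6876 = 1 +277/6876 = 1.04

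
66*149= 9834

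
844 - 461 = 383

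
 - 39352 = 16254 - 55606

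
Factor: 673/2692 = 1/4 = 2^( - 2)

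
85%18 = 13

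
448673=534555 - 85882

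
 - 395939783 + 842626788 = 446687005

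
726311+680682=1406993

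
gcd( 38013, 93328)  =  1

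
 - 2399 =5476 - 7875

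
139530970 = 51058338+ 88472632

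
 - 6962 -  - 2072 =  - 4890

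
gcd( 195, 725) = 5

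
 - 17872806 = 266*(  -  67191 )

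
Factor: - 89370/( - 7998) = 3^2*5^1*31^( - 1 )*43^( - 1 )*331^1 = 14895/1333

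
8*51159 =409272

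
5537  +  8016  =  13553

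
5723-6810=-1087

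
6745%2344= 2057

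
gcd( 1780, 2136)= 356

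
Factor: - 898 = - 2^1*449^1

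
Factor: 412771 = 412771^1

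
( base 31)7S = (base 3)100002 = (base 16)f5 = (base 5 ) 1440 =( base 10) 245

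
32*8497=271904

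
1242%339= 225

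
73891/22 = 3358  +  15/22 = 3358.68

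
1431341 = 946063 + 485278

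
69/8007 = 23/2669 = 0.01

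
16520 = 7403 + 9117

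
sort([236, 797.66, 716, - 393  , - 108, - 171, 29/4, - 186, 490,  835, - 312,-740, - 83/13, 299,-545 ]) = [ - 740, - 545,-393 , - 312,-186, - 171,- 108,-83/13, 29/4,236, 299,490, 716, 797.66, 835 ] 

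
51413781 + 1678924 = 53092705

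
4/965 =4/965 = 0.00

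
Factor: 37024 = 2^5*13^1*89^1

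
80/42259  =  80/42259 = 0.00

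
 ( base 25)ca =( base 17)114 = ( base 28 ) B2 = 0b100110110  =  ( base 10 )310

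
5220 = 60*87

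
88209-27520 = 60689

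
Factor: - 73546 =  - 2^1*11^1*3343^1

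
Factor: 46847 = 79^1*593^1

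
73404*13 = 954252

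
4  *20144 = 80576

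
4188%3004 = 1184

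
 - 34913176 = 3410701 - 38323877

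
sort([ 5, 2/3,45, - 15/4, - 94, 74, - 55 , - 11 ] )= [ - 94, - 55, - 11, - 15/4,2/3, 5,45,74 ]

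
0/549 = 0 = 0.00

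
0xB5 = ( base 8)265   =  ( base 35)56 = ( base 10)181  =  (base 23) 7K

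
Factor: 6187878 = 2^1*3^2*343771^1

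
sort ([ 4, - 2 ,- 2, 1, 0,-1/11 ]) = [ - 2,  -  2, - 1/11, 0, 1, 4]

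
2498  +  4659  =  7157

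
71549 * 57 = 4078293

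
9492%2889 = 825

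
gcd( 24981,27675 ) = 3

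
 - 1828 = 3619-5447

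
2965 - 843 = 2122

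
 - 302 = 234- 536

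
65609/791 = 65609/791 = 82.94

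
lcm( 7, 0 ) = 0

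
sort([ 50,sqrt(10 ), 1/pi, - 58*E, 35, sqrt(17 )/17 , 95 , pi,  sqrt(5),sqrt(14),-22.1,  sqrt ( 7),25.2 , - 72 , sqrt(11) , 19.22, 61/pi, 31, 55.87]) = [ - 58*E,-72,-22.1 , sqrt( 17)/17, 1/pi,sqrt( 5),sqrt (7),pi,sqrt(10 ),sqrt(11 ),  sqrt (14), 19.22,61/pi,25.2, 31 , 35 , 50, 55.87 , 95]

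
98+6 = 104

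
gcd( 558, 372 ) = 186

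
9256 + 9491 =18747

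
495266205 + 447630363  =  942896568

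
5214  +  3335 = 8549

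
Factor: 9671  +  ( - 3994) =7^1*811^1=5677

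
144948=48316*3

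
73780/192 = 384 + 13/48 = 384.27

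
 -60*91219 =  - 5473140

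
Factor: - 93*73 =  - 3^1 *31^1*73^1=- 6789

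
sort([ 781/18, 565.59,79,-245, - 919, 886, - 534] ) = [ - 919,-534, - 245, 781/18, 79, 565.59, 886]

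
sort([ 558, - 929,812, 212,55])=[ - 929, 55, 212,  558, 812]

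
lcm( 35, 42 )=210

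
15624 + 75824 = 91448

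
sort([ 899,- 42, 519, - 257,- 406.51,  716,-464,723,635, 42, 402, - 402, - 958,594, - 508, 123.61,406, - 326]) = [ - 958, - 508, -464, - 406.51, - 402, - 326, - 257, - 42 , 42,123.61, 402, 406,519,594,  635, 716,723, 899] 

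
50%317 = 50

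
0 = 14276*0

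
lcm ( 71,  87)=6177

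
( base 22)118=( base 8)1002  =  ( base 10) 514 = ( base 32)g2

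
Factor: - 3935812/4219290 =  - 1967906/2109645 = -2^1*3^( - 4)*5^( - 1)*19^1*5209^(-1)*51787^1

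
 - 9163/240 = - 39 + 197/240= - 38.18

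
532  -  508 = 24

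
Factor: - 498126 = -2^1*3^1*61^1*1361^1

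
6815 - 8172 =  - 1357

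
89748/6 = 14958 = 14958.00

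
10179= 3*3393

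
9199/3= 3066+1/3 = 3066.33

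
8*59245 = 473960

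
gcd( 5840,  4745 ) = 365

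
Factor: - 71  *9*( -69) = 3^3*23^1*71^1= 44091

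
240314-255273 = - 14959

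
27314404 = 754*36226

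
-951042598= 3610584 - 954653182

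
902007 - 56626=845381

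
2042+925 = 2967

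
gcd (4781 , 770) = 7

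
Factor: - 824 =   -  2^3*103^1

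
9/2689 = 9/2689 = 0.00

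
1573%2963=1573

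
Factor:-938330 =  - 2^1*5^1 * 103^1*911^1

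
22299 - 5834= 16465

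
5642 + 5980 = 11622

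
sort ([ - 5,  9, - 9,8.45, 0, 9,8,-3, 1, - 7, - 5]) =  [ - 9, - 7, - 5 , - 5, - 3, 0,  1, 8, 8.45 , 9,9]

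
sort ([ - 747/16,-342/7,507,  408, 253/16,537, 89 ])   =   [-342/7, - 747/16,253/16, 89,408,507, 537] 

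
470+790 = 1260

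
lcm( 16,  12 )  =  48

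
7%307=7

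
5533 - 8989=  - 3456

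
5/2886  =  5/2886 = 0.00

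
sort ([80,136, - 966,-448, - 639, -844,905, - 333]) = [ - 966,  -  844, - 639,-448 , - 333, 80, 136, 905 ] 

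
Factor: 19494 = 2^1*3^3 * 19^2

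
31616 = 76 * 416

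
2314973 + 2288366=4603339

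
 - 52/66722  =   -1 + 33335/33361 = -0.00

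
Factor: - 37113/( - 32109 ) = 7^( - 1)*11^( - 1) * 89^1  =  89/77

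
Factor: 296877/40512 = 469/64=2^(-6 )*7^1*67^1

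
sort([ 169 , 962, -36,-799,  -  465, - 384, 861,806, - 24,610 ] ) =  [ - 799, -465,- 384, - 36,-24,169,610 , 806,861, 962 ] 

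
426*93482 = 39823332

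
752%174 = 56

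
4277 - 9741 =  - 5464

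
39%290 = 39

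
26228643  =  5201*5043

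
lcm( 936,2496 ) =7488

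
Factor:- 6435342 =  - 2^1*3^3*119173^1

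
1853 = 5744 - 3891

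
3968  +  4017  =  7985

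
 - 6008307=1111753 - 7120060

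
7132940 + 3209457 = 10342397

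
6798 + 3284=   10082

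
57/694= 57/694 =0.08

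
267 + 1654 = 1921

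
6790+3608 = 10398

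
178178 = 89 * 2002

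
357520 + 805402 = 1162922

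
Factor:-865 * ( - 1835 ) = 1587275= 5^2*173^1*367^1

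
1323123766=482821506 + 840302260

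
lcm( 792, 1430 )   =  51480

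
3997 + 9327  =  13324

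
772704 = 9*85856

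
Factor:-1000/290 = -100/29 = -2^2*5^2*29^(-1)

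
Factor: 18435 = 3^1 *5^1*1229^1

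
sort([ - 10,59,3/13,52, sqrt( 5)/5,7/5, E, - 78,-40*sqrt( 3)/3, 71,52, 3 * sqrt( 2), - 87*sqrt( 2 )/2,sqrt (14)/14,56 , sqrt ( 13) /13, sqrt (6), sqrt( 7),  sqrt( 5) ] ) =[  -  78,- 87 * sqrt(2)/2, - 40*sqrt( 3)/3, - 10, 3/13,sqrt( 14 )/14,  sqrt( 13)/13,sqrt( 5)/5,7/5,sqrt(5),sqrt( 6), sqrt( 7 ),  E, 3 * sqrt( 2),52, 52 , 56, 59, 71 ] 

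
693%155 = 73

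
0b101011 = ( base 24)1j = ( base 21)21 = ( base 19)25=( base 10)43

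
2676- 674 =2002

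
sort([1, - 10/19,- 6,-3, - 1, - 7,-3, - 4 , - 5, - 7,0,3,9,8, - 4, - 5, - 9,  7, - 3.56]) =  [ - 9,-7, - 7, - 6,-5,  -  5,-4, - 4, - 3.56, - 3, - 3, -1, - 10/19,0,1,  3, 7, 8,9]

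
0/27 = 0 = 0.00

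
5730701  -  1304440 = 4426261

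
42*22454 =943068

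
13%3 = 1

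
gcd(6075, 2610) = 45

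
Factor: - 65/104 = -5/8 = - 2^( - 3)*5^1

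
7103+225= 7328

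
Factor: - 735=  - 3^1*5^1*7^2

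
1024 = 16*64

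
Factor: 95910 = 2^1*3^1*5^1*23^1*139^1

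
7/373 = 7/373 = 0.02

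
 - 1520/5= - 304 = - 304.00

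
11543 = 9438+2105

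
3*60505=181515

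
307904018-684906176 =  - 377002158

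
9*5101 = 45909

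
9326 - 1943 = 7383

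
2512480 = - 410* ( - 6128) 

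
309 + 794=1103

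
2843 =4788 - 1945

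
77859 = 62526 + 15333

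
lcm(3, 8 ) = 24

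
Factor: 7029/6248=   2^( -3) * 3^2  =  9/8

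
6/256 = 3/128=0.02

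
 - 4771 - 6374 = - 11145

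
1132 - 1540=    - 408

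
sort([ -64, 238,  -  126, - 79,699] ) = [  -  126, - 79, - 64,238,699 ]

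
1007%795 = 212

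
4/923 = 4/923 = 0.00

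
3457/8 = 3457/8 = 432.12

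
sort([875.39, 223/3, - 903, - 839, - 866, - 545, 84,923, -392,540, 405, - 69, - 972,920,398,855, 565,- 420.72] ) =[ - 972,-903, - 866,-839,-545, - 420.72, - 392, - 69,223/3, 84, 398,  405, 540,565,855,  875.39, 920,923 ] 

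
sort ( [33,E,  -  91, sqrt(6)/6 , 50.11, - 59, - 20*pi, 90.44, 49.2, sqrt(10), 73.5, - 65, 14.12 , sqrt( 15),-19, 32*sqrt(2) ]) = [ - 91, - 65, - 20*pi, -59,-19  ,  sqrt(6)/6, E, sqrt(10), sqrt(15),14.12, 33, 32 * sqrt( 2), 49.2, 50.11, 73.5, 90.44] 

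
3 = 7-4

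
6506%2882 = 742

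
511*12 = 6132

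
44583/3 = 14861 =14861.00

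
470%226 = 18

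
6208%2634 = 940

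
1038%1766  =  1038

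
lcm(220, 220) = 220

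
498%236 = 26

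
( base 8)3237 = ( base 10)1695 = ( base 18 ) 543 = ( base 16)69F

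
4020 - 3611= 409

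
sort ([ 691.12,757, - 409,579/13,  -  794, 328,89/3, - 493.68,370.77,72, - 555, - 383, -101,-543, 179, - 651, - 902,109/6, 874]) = [-902, - 794, -651, - 555,-543, - 493.68,  -  409, - 383, -101, 109/6, 89/3,579/13,72,179, 328,370.77,691.12,757,874 ] 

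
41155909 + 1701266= 42857175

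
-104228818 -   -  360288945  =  256060127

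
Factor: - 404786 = -2^1*202393^1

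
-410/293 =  - 2 + 176/293 = - 1.40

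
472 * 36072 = 17025984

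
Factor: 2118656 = 2^10*2069^1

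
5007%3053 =1954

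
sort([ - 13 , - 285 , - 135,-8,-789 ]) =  [ - 789,-285,-135, - 13, - 8 ]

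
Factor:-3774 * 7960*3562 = - 107006184480 = - 2^5*3^1* 5^1 * 13^1 *17^1*37^1 * 137^1*199^1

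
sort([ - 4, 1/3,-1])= [ - 4,-1, 1/3 ] 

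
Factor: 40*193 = 2^3*5^1*193^1=7720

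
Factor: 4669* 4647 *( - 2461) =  - 3^1*7^1*23^2* 29^1*107^1 * 1549^1  =  - 53395930623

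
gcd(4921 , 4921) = 4921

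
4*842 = 3368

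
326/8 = 40 + 3/4 = 40.75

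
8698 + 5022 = 13720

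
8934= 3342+5592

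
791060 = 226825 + 564235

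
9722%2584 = 1970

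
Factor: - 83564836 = -2^2*20891209^1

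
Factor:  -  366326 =-2^1*151^1*1213^1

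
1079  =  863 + 216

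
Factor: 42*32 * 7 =2^6*3^1*7^2=9408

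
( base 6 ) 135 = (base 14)43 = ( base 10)59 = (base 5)214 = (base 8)73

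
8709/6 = 1451 + 1/2 =1451.50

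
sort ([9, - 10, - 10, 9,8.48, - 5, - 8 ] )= [ - 10, - 10, - 8, - 5, 8.48,9,9 ] 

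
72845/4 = 72845/4 = 18211.25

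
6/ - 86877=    - 2/28959 = - 0.00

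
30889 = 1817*17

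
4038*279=1126602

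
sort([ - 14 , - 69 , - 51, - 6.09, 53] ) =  [ - 69, - 51, - 14 , - 6.09, 53] 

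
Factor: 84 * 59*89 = 2^2* 3^1*7^1 *59^1*89^1 = 441084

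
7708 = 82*94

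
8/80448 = 1/10056  =  0.00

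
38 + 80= 118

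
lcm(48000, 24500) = 2352000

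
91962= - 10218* ( - 9)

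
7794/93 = 2598/31 = 83.81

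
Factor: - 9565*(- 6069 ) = 58049985 = 3^1*5^1*7^1*17^2*1913^1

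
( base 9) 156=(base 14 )96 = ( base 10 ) 132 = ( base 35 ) 3R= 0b10000100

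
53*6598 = 349694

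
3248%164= 132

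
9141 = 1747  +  7394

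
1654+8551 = 10205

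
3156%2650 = 506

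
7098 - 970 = 6128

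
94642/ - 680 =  - 47321/340 = - 139.18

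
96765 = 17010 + 79755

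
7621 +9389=17010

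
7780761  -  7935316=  - 154555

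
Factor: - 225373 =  - 225373^1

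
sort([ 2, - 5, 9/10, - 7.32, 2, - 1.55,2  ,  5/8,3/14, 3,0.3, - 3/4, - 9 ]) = [ - 9, - 7.32, - 5, - 1.55, - 3/4,3/14,0.3,5/8,9/10,2, 2,2,3]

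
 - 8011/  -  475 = 16+411/475 = 16.87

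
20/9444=5/2361 =0.00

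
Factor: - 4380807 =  - 3^1*1460269^1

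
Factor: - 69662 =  - 2^1*61^1*571^1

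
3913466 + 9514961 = 13428427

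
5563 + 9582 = 15145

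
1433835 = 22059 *65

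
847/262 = 847/262 = 3.23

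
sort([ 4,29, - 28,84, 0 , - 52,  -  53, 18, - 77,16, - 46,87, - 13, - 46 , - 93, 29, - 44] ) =[ - 93, - 77, - 53, - 52,-46,  -  46, - 44, - 28 , - 13,  0, 4, 16,18, 29,29,84,87]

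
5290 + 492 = 5782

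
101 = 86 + 15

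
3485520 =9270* 376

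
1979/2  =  989 + 1/2=989.50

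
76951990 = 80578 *955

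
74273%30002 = 14269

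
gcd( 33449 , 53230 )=1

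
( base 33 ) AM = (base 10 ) 352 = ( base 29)c4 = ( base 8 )540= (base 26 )DE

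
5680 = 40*142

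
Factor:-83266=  - 2^1*17^1*31^1 * 79^1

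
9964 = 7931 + 2033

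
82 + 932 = 1014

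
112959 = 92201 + 20758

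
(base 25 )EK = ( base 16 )172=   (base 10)370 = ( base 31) bt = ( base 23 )g2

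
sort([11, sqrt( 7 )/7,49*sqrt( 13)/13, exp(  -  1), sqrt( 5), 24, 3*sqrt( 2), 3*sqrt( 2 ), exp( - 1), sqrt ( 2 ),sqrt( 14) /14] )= [sqrt( 14 )/14,exp( - 1 ), exp(  -  1), sqrt( 7) /7,  sqrt( 2 ),  sqrt(5 ),3*sqrt( 2),3*sqrt(2 ), 11, 49 * sqrt( 13)/13,24]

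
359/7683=359/7683 =0.05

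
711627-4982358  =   - 4270731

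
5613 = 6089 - 476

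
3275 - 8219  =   - 4944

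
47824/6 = 23912/3 = 7970.67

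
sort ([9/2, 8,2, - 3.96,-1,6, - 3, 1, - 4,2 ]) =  [ - 4, - 3.96, - 3, - 1, 1,2,  2,9/2, 6, 8 ] 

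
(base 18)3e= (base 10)68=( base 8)104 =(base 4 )1010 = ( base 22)32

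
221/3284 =221/3284 = 0.07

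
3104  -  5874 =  - 2770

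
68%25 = 18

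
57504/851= 67 + 487/851 =67.57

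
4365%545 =5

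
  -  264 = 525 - 789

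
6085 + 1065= 7150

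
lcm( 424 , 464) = 24592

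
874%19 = 0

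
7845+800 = 8645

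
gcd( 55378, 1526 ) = 2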